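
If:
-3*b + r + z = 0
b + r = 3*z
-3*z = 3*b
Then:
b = 0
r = 0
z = 0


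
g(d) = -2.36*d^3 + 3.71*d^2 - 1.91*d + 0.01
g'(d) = -7.08*d^2 + 7.42*d - 1.91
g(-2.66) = 75.76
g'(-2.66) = -71.74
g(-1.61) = 22.55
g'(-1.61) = -32.21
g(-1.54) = 20.37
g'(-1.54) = -30.13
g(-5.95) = 639.84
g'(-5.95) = -296.71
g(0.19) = -0.24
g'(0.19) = -0.76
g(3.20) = -45.44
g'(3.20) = -50.67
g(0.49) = -0.31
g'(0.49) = 0.03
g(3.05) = -38.26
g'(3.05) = -45.14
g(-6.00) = 654.79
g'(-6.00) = -301.31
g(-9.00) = 2038.15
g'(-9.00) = -642.17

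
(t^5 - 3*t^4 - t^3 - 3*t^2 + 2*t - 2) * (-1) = -t^5 + 3*t^4 + t^3 + 3*t^2 - 2*t + 2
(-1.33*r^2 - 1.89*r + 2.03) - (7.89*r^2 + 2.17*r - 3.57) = -9.22*r^2 - 4.06*r + 5.6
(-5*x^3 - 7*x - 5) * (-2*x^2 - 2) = 10*x^5 + 24*x^3 + 10*x^2 + 14*x + 10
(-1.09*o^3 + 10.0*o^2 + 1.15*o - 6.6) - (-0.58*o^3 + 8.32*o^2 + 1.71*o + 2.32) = -0.51*o^3 + 1.68*o^2 - 0.56*o - 8.92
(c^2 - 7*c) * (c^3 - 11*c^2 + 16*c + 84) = c^5 - 18*c^4 + 93*c^3 - 28*c^2 - 588*c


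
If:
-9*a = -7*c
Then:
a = 7*c/9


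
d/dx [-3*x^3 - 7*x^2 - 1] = x*(-9*x - 14)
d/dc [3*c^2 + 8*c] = 6*c + 8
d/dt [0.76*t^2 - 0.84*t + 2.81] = 1.52*t - 0.84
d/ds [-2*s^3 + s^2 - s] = -6*s^2 + 2*s - 1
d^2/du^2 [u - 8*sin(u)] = 8*sin(u)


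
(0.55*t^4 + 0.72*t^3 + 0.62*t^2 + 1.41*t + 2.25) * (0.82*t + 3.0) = 0.451*t^5 + 2.2404*t^4 + 2.6684*t^3 + 3.0162*t^2 + 6.075*t + 6.75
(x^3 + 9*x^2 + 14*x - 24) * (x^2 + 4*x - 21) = x^5 + 13*x^4 + 29*x^3 - 157*x^2 - 390*x + 504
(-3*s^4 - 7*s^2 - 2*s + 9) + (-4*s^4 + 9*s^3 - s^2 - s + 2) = -7*s^4 + 9*s^3 - 8*s^2 - 3*s + 11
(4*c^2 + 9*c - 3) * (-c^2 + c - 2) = -4*c^4 - 5*c^3 + 4*c^2 - 21*c + 6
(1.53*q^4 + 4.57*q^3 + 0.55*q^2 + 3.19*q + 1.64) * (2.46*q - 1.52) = 3.7638*q^5 + 8.9166*q^4 - 5.5934*q^3 + 7.0114*q^2 - 0.8144*q - 2.4928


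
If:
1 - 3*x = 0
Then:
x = 1/3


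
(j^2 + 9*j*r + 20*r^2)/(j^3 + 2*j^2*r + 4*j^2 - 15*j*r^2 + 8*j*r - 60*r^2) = (-j - 4*r)/(-j^2 + 3*j*r - 4*j + 12*r)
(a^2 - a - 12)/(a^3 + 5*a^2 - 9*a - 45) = (a - 4)/(a^2 + 2*a - 15)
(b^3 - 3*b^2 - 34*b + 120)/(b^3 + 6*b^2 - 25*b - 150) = (b - 4)/(b + 5)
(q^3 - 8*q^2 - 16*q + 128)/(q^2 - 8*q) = q - 16/q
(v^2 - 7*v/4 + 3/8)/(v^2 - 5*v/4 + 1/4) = (v - 3/2)/(v - 1)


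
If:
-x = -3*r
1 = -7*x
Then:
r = -1/21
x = -1/7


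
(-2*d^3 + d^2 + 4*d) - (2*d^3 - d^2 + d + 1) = -4*d^3 + 2*d^2 + 3*d - 1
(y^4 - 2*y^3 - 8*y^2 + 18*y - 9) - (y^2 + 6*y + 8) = y^4 - 2*y^3 - 9*y^2 + 12*y - 17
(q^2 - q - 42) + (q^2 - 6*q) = 2*q^2 - 7*q - 42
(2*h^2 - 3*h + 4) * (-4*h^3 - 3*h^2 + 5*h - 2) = -8*h^5 + 6*h^4 + 3*h^3 - 31*h^2 + 26*h - 8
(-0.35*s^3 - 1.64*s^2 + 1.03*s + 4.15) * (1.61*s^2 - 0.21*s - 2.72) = -0.5635*s^5 - 2.5669*s^4 + 2.9547*s^3 + 10.926*s^2 - 3.6731*s - 11.288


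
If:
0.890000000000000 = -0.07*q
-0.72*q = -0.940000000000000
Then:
No Solution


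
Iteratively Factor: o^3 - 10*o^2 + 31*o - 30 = (o - 3)*(o^2 - 7*o + 10) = (o - 5)*(o - 3)*(o - 2)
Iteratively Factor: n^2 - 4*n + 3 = (n - 3)*(n - 1)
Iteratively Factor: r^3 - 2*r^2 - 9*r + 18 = (r + 3)*(r^2 - 5*r + 6) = (r - 2)*(r + 3)*(r - 3)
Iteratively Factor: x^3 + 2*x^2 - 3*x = (x + 3)*(x^2 - x) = (x - 1)*(x + 3)*(x)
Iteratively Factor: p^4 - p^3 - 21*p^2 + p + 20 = (p + 1)*(p^3 - 2*p^2 - 19*p + 20) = (p - 5)*(p + 1)*(p^2 + 3*p - 4) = (p - 5)*(p + 1)*(p + 4)*(p - 1)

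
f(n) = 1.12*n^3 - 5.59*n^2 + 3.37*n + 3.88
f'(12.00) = 353.05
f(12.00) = 1174.72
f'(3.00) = 0.07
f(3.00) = -6.08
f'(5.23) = 36.80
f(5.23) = 28.82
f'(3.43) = 4.55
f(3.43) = -5.13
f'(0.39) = -0.48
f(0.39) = 4.41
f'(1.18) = -5.14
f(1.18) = 1.91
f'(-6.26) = 205.03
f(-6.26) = -511.03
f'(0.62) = -2.27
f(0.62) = 4.09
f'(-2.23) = 45.01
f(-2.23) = -43.85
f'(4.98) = 31.02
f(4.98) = 20.36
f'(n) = 3.36*n^2 - 11.18*n + 3.37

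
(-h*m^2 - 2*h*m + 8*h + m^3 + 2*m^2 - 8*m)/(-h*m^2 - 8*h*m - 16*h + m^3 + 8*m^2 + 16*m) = (m - 2)/(m + 4)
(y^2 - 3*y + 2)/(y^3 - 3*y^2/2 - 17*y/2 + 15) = 2*(y - 1)/(2*y^2 + y - 15)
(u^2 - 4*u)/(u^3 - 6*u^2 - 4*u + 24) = u*(u - 4)/(u^3 - 6*u^2 - 4*u + 24)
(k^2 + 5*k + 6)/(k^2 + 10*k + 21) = (k + 2)/(k + 7)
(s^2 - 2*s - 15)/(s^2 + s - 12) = (s^2 - 2*s - 15)/(s^2 + s - 12)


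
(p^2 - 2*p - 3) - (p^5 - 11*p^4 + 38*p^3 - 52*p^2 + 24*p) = -p^5 + 11*p^4 - 38*p^3 + 53*p^2 - 26*p - 3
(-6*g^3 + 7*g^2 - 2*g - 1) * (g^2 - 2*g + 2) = -6*g^5 + 19*g^4 - 28*g^3 + 17*g^2 - 2*g - 2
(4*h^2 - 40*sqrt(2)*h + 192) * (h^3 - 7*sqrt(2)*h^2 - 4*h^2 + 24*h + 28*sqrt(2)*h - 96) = 4*h^5 - 68*sqrt(2)*h^4 - 16*h^4 + 272*sqrt(2)*h^3 + 848*h^3 - 3392*h^2 - 2304*sqrt(2)*h^2 + 4608*h + 9216*sqrt(2)*h - 18432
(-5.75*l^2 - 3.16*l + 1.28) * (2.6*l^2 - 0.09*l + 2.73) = -14.95*l^4 - 7.6985*l^3 - 12.0851*l^2 - 8.742*l + 3.4944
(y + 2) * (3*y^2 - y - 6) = 3*y^3 + 5*y^2 - 8*y - 12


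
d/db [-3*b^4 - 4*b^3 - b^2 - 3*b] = -12*b^3 - 12*b^2 - 2*b - 3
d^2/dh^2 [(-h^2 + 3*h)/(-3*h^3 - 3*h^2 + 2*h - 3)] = 6*(3*h^6 - 27*h^5 - 21*h^4 - 34*h^3 + 45*h^2 + 27*h - 3)/(27*h^9 + 81*h^8 + 27*h^7 + 144*h^5 + 9*h^4 - 35*h^3 + 117*h^2 - 54*h + 27)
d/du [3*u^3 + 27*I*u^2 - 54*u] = 9*u^2 + 54*I*u - 54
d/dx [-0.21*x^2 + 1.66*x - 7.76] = 1.66 - 0.42*x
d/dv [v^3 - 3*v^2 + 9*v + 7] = 3*v^2 - 6*v + 9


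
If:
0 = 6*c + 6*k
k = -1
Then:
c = 1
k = -1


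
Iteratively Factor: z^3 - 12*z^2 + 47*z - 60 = (z - 5)*(z^2 - 7*z + 12) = (z - 5)*(z - 4)*(z - 3)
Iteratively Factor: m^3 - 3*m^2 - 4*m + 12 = (m - 3)*(m^2 - 4) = (m - 3)*(m + 2)*(m - 2)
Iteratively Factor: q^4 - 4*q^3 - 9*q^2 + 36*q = (q - 3)*(q^3 - q^2 - 12*q) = (q - 3)*(q + 3)*(q^2 - 4*q) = (q - 4)*(q - 3)*(q + 3)*(q)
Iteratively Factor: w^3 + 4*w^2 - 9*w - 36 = (w + 3)*(w^2 + w - 12) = (w + 3)*(w + 4)*(w - 3)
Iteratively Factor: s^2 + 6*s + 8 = (s + 4)*(s + 2)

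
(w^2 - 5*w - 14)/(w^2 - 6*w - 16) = (w - 7)/(w - 8)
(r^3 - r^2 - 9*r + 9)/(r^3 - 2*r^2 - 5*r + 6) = (r + 3)/(r + 2)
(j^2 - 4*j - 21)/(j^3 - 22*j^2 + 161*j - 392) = (j + 3)/(j^2 - 15*j + 56)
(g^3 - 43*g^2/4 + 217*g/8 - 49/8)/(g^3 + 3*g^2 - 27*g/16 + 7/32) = 4*(2*g^2 - 21*g + 49)/(8*g^2 + 26*g - 7)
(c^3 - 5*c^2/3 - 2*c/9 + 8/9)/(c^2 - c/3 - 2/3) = c - 4/3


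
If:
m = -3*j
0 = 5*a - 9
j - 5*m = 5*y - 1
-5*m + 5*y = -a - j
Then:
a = 9/5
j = -7/80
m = 21/80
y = -2/25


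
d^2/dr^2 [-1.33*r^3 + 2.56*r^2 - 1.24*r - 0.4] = 5.12 - 7.98*r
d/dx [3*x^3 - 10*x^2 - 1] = x*(9*x - 20)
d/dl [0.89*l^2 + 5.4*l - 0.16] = 1.78*l + 5.4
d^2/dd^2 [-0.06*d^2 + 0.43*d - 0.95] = -0.120000000000000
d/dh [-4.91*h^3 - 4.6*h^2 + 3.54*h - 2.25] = -14.73*h^2 - 9.2*h + 3.54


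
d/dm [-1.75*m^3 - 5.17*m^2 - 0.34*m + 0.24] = -5.25*m^2 - 10.34*m - 0.34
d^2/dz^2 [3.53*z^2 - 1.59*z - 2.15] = 7.06000000000000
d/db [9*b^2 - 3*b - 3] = 18*b - 3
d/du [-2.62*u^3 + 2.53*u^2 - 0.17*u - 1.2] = -7.86*u^2 + 5.06*u - 0.17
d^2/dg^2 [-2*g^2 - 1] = -4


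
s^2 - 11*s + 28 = (s - 7)*(s - 4)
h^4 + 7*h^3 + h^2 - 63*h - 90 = (h - 3)*(h + 2)*(h + 3)*(h + 5)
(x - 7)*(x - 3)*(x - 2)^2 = x^4 - 14*x^3 + 65*x^2 - 124*x + 84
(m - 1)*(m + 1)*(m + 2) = m^3 + 2*m^2 - m - 2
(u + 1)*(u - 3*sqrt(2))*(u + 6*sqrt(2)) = u^3 + u^2 + 3*sqrt(2)*u^2 - 36*u + 3*sqrt(2)*u - 36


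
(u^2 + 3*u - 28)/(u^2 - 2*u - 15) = (-u^2 - 3*u + 28)/(-u^2 + 2*u + 15)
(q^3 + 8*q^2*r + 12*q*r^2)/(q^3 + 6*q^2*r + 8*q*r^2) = (q + 6*r)/(q + 4*r)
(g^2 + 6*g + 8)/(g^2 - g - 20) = (g + 2)/(g - 5)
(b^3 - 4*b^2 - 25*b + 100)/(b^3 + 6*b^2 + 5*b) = (b^2 - 9*b + 20)/(b*(b + 1))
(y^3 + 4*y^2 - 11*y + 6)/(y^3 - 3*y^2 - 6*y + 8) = (y^2 + 5*y - 6)/(y^2 - 2*y - 8)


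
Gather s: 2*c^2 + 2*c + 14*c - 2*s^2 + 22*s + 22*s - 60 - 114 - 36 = 2*c^2 + 16*c - 2*s^2 + 44*s - 210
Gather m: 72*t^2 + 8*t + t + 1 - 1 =72*t^2 + 9*t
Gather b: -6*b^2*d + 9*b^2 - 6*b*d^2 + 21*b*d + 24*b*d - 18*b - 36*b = b^2*(9 - 6*d) + b*(-6*d^2 + 45*d - 54)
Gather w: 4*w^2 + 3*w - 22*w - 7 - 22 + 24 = 4*w^2 - 19*w - 5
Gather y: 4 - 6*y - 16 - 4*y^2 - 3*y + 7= -4*y^2 - 9*y - 5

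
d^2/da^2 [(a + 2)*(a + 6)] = 2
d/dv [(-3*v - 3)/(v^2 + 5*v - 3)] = 3*(v^2 + 2*v + 8)/(v^4 + 10*v^3 + 19*v^2 - 30*v + 9)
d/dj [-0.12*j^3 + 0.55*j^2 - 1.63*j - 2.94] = -0.36*j^2 + 1.1*j - 1.63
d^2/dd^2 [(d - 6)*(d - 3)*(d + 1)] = 6*d - 16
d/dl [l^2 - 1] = 2*l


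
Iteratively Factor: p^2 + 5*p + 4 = (p + 1)*(p + 4)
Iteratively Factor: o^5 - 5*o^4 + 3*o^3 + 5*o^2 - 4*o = (o - 1)*(o^4 - 4*o^3 - o^2 + 4*o) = (o - 1)^2*(o^3 - 3*o^2 - 4*o) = (o - 4)*(o - 1)^2*(o^2 + o) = (o - 4)*(o - 1)^2*(o + 1)*(o)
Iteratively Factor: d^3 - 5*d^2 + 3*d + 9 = (d + 1)*(d^2 - 6*d + 9) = (d - 3)*(d + 1)*(d - 3)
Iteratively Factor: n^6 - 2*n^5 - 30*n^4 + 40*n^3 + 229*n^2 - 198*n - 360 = (n - 2)*(n^5 - 30*n^3 - 20*n^2 + 189*n + 180) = (n - 2)*(n + 4)*(n^4 - 4*n^3 - 14*n^2 + 36*n + 45) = (n - 5)*(n - 2)*(n + 4)*(n^3 + n^2 - 9*n - 9) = (n - 5)*(n - 2)*(n + 1)*(n + 4)*(n^2 - 9) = (n - 5)*(n - 2)*(n + 1)*(n + 3)*(n + 4)*(n - 3)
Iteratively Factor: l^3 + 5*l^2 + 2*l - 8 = (l - 1)*(l^2 + 6*l + 8) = (l - 1)*(l + 2)*(l + 4)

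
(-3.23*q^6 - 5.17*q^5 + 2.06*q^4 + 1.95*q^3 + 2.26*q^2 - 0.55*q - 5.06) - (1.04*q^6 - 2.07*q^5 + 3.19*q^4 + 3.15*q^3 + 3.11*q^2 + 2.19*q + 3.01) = -4.27*q^6 - 3.1*q^5 - 1.13*q^4 - 1.2*q^3 - 0.85*q^2 - 2.74*q - 8.07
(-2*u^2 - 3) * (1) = -2*u^2 - 3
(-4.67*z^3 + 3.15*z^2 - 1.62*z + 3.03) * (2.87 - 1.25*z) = 5.8375*z^4 - 17.3404*z^3 + 11.0655*z^2 - 8.4369*z + 8.6961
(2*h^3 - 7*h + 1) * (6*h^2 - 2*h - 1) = 12*h^5 - 4*h^4 - 44*h^3 + 20*h^2 + 5*h - 1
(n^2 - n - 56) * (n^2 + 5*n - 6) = n^4 + 4*n^3 - 67*n^2 - 274*n + 336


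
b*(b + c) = b^2 + b*c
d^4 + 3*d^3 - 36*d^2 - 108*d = d*(d - 6)*(d + 3)*(d + 6)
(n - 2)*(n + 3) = n^2 + n - 6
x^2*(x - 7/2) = x^3 - 7*x^2/2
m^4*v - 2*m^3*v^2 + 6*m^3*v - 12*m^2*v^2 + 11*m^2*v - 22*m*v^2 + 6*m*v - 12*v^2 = (m + 2)*(m + 3)*(m - 2*v)*(m*v + v)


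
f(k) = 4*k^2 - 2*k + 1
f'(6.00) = 46.00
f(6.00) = 133.00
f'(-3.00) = -26.00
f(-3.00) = 43.00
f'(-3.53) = -30.24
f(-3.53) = 57.90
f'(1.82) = 12.56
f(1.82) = 10.61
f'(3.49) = 25.92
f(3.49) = 42.74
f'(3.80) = 28.40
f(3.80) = 51.16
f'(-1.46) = -13.68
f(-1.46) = 12.45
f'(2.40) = 17.20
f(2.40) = 19.24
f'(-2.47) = -21.76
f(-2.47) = 30.34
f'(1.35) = 8.80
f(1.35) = 5.59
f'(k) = 8*k - 2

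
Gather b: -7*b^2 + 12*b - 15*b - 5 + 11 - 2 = -7*b^2 - 3*b + 4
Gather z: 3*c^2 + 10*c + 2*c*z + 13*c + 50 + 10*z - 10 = 3*c^2 + 23*c + z*(2*c + 10) + 40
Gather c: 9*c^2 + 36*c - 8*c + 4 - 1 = 9*c^2 + 28*c + 3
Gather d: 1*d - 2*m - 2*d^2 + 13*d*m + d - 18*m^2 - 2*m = -2*d^2 + d*(13*m + 2) - 18*m^2 - 4*m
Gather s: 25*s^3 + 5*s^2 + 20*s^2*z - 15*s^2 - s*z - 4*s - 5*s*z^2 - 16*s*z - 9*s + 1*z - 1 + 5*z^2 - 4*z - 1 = 25*s^3 + s^2*(20*z - 10) + s*(-5*z^2 - 17*z - 13) + 5*z^2 - 3*z - 2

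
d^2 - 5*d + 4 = (d - 4)*(d - 1)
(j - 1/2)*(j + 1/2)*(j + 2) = j^3 + 2*j^2 - j/4 - 1/2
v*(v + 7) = v^2 + 7*v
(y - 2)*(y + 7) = y^2 + 5*y - 14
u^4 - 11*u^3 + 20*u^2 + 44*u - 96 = (u - 8)*(u - 3)*(u - 2)*(u + 2)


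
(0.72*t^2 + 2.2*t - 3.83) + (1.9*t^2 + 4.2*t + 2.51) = 2.62*t^2 + 6.4*t - 1.32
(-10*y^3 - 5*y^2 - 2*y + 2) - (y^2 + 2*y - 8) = -10*y^3 - 6*y^2 - 4*y + 10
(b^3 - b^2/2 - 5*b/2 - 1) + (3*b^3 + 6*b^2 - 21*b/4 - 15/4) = 4*b^3 + 11*b^2/2 - 31*b/4 - 19/4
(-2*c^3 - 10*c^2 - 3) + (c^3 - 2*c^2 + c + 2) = -c^3 - 12*c^2 + c - 1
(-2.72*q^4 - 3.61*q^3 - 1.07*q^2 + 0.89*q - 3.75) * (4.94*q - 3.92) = -13.4368*q^5 - 7.171*q^4 + 8.8654*q^3 + 8.591*q^2 - 22.0138*q + 14.7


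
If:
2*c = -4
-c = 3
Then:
No Solution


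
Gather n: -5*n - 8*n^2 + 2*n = -8*n^2 - 3*n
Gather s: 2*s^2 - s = 2*s^2 - s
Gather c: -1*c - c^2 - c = -c^2 - 2*c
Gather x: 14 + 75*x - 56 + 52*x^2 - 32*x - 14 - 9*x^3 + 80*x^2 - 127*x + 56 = -9*x^3 + 132*x^2 - 84*x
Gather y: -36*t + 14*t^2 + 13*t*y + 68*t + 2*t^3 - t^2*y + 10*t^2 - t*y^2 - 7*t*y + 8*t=2*t^3 + 24*t^2 - t*y^2 + 40*t + y*(-t^2 + 6*t)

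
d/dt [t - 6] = 1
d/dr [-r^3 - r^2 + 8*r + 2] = -3*r^2 - 2*r + 8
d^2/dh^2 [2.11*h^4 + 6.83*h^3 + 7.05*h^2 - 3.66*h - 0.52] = 25.32*h^2 + 40.98*h + 14.1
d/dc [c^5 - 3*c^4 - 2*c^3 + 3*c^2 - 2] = c*(5*c^3 - 12*c^2 - 6*c + 6)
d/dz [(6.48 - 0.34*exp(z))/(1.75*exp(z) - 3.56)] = -10.1296*exp(z)/(1.75*exp(z) - 3.56)^2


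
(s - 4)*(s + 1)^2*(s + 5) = s^4 + 3*s^3 - 17*s^2 - 39*s - 20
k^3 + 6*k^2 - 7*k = k*(k - 1)*(k + 7)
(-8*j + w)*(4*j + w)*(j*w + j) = -32*j^3*w - 32*j^3 - 4*j^2*w^2 - 4*j^2*w + j*w^3 + j*w^2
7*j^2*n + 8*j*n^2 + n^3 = n*(j + n)*(7*j + n)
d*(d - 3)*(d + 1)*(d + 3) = d^4 + d^3 - 9*d^2 - 9*d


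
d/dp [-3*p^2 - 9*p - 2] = -6*p - 9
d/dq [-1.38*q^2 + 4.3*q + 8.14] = 4.3 - 2.76*q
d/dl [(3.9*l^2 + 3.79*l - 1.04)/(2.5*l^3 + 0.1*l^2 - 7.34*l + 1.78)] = (-9.75*l^4 - 18.95*l^3 - 21.205*l^2 + 14.092*l - 0.8874)/(6.25*l^6 + 0.5*l^5 - 36.69*l^4 + 7.432*l^3 + 54.2316*l^2 - 26.1304*l + 3.1684)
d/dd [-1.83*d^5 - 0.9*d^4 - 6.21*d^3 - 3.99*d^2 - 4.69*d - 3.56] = -9.15*d^4 - 3.6*d^3 - 18.63*d^2 - 7.98*d - 4.69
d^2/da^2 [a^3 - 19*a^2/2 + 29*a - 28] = 6*a - 19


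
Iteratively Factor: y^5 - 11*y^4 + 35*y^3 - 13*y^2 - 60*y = (y)*(y^4 - 11*y^3 + 35*y^2 - 13*y - 60) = y*(y - 5)*(y^3 - 6*y^2 + 5*y + 12) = y*(y - 5)*(y + 1)*(y^2 - 7*y + 12) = y*(y - 5)*(y - 4)*(y + 1)*(y - 3)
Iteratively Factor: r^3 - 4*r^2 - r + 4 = (r - 4)*(r^2 - 1) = (r - 4)*(r + 1)*(r - 1)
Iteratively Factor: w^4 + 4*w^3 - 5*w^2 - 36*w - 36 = (w - 3)*(w^3 + 7*w^2 + 16*w + 12) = (w - 3)*(w + 3)*(w^2 + 4*w + 4) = (w - 3)*(w + 2)*(w + 3)*(w + 2)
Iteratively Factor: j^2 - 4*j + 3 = (j - 3)*(j - 1)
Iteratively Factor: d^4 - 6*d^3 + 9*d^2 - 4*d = (d - 1)*(d^3 - 5*d^2 + 4*d) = (d - 1)^2*(d^2 - 4*d) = (d - 4)*(d - 1)^2*(d)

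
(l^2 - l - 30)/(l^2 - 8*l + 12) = (l + 5)/(l - 2)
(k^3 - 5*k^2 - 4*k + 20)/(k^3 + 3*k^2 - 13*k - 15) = (k^3 - 5*k^2 - 4*k + 20)/(k^3 + 3*k^2 - 13*k - 15)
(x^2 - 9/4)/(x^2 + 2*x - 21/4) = (2*x + 3)/(2*x + 7)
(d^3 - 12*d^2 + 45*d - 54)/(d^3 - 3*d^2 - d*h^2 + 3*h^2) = (d^2 - 9*d + 18)/(d^2 - h^2)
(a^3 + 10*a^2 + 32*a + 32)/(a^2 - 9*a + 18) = (a^3 + 10*a^2 + 32*a + 32)/(a^2 - 9*a + 18)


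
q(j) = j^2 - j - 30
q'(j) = 2*j - 1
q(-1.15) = -27.53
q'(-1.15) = -3.30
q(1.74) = -28.71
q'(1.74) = 2.48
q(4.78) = -11.93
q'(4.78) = 8.56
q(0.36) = -30.23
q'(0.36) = -0.28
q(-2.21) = -22.91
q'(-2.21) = -5.42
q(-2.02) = -23.90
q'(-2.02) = -5.04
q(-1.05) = -27.85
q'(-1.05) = -3.10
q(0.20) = -30.16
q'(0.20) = -0.60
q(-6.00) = 12.00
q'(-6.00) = -13.00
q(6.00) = 0.00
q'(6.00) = 11.00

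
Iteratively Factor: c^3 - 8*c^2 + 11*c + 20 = (c - 4)*(c^2 - 4*c - 5) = (c - 5)*(c - 4)*(c + 1)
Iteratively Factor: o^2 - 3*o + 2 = (o - 2)*(o - 1)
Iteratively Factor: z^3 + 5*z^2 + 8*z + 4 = (z + 2)*(z^2 + 3*z + 2) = (z + 1)*(z + 2)*(z + 2)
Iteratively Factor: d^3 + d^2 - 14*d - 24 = (d + 2)*(d^2 - d - 12) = (d - 4)*(d + 2)*(d + 3)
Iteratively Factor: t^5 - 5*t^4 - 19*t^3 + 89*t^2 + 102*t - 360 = (t + 3)*(t^4 - 8*t^3 + 5*t^2 + 74*t - 120) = (t + 3)^2*(t^3 - 11*t^2 + 38*t - 40) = (t - 5)*(t + 3)^2*(t^2 - 6*t + 8) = (t - 5)*(t - 2)*(t + 3)^2*(t - 4)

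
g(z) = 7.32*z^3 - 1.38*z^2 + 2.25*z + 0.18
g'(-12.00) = 3197.61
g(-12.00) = -12874.50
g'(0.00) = 2.25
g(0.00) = 0.18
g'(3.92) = 328.88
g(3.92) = 428.72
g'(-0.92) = 23.38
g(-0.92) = -8.76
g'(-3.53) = 285.63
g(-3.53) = -346.94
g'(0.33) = 3.73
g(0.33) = 1.04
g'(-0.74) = 16.32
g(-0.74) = -5.21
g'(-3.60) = 296.79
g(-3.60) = -367.33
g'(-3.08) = 219.07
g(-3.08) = -233.72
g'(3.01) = 192.90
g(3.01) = 194.07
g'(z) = 21.96*z^2 - 2.76*z + 2.25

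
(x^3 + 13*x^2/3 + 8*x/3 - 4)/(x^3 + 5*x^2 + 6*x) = (x - 2/3)/x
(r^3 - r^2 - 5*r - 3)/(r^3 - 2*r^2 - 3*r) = (r + 1)/r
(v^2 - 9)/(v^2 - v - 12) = (v - 3)/(v - 4)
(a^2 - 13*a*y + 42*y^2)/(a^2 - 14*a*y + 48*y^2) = (-a + 7*y)/(-a + 8*y)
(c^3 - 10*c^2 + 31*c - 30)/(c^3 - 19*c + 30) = (c - 5)/(c + 5)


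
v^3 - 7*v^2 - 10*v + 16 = (v - 8)*(v - 1)*(v + 2)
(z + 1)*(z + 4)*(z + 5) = z^3 + 10*z^2 + 29*z + 20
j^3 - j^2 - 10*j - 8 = (j - 4)*(j + 1)*(j + 2)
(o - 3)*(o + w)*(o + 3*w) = o^3 + 4*o^2*w - 3*o^2 + 3*o*w^2 - 12*o*w - 9*w^2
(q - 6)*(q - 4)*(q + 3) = q^3 - 7*q^2 - 6*q + 72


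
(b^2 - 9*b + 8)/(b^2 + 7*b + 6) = (b^2 - 9*b + 8)/(b^2 + 7*b + 6)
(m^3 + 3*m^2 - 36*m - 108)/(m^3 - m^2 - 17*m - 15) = (m^2 - 36)/(m^2 - 4*m - 5)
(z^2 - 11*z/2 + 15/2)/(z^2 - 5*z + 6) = (z - 5/2)/(z - 2)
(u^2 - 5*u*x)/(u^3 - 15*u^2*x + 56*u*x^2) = (u - 5*x)/(u^2 - 15*u*x + 56*x^2)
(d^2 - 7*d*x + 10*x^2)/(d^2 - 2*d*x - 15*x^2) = (d - 2*x)/(d + 3*x)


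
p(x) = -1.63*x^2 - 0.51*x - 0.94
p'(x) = -3.26*x - 0.51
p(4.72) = -39.66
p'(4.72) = -15.90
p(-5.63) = -49.73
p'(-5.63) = 17.84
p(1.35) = -4.60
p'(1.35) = -4.91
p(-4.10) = -26.25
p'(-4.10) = 12.86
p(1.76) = -6.89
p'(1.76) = -6.25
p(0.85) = -2.55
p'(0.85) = -3.28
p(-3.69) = -21.25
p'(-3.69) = 11.52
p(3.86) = -27.19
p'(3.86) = -13.09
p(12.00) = -241.78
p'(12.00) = -39.63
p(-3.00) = -14.08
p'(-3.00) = 9.27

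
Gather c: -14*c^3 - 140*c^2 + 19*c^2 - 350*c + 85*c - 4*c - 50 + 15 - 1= -14*c^3 - 121*c^2 - 269*c - 36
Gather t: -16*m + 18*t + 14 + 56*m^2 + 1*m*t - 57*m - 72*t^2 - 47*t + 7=56*m^2 - 73*m - 72*t^2 + t*(m - 29) + 21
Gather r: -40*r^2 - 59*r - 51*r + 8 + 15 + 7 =-40*r^2 - 110*r + 30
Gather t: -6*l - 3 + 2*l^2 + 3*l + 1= 2*l^2 - 3*l - 2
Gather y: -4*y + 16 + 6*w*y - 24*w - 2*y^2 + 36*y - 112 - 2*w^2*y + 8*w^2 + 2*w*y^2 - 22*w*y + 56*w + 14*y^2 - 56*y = 8*w^2 + 32*w + y^2*(2*w + 12) + y*(-2*w^2 - 16*w - 24) - 96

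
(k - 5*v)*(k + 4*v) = k^2 - k*v - 20*v^2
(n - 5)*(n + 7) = n^2 + 2*n - 35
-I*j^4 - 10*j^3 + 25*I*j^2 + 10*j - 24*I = (j - 1)*(j - 6*I)*(j - 4*I)*(-I*j - I)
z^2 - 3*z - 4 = (z - 4)*(z + 1)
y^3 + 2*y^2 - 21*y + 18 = (y - 3)*(y - 1)*(y + 6)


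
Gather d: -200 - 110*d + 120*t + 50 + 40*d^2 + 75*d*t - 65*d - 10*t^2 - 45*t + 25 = 40*d^2 + d*(75*t - 175) - 10*t^2 + 75*t - 125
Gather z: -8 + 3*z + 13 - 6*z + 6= 11 - 3*z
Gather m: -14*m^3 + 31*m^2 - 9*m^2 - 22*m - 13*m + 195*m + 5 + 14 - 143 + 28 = -14*m^3 + 22*m^2 + 160*m - 96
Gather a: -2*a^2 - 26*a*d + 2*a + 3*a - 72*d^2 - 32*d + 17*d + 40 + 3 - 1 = -2*a^2 + a*(5 - 26*d) - 72*d^2 - 15*d + 42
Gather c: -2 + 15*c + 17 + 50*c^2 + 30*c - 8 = 50*c^2 + 45*c + 7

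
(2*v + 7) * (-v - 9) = -2*v^2 - 25*v - 63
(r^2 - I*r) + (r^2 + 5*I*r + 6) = 2*r^2 + 4*I*r + 6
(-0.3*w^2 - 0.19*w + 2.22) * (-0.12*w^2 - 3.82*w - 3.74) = 0.036*w^4 + 1.1688*w^3 + 1.5814*w^2 - 7.7698*w - 8.3028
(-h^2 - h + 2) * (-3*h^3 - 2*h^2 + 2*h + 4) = 3*h^5 + 5*h^4 - 6*h^3 - 10*h^2 + 8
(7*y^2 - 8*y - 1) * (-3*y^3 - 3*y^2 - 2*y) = -21*y^5 + 3*y^4 + 13*y^3 + 19*y^2 + 2*y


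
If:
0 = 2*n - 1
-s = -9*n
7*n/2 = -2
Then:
No Solution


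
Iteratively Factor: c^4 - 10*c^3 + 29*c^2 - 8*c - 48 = (c - 4)*(c^3 - 6*c^2 + 5*c + 12) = (c - 4)*(c - 3)*(c^2 - 3*c - 4) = (c - 4)^2*(c - 3)*(c + 1)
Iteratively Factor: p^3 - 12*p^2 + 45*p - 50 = (p - 5)*(p^2 - 7*p + 10) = (p - 5)*(p - 2)*(p - 5)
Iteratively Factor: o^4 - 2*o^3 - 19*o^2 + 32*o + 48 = (o - 4)*(o^3 + 2*o^2 - 11*o - 12) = (o - 4)*(o + 1)*(o^2 + o - 12) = (o - 4)*(o - 3)*(o + 1)*(o + 4)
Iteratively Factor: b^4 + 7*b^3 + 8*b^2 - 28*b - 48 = (b - 2)*(b^3 + 9*b^2 + 26*b + 24) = (b - 2)*(b + 4)*(b^2 + 5*b + 6) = (b - 2)*(b + 2)*(b + 4)*(b + 3)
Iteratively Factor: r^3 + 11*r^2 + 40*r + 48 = (r + 3)*(r^2 + 8*r + 16) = (r + 3)*(r + 4)*(r + 4)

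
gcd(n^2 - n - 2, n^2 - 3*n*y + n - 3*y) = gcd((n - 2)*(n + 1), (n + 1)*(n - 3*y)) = n + 1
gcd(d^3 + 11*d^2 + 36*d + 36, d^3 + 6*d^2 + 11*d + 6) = d^2 + 5*d + 6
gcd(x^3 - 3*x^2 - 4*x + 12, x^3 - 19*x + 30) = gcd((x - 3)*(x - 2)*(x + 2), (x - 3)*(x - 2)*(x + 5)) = x^2 - 5*x + 6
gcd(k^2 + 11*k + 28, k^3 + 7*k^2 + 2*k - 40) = k + 4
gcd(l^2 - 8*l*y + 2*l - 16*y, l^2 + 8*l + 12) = l + 2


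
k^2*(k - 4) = k^3 - 4*k^2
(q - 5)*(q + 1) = q^2 - 4*q - 5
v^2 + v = v*(v + 1)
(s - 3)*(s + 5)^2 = s^3 + 7*s^2 - 5*s - 75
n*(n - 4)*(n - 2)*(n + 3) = n^4 - 3*n^3 - 10*n^2 + 24*n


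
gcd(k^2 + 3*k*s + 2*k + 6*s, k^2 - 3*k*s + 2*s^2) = 1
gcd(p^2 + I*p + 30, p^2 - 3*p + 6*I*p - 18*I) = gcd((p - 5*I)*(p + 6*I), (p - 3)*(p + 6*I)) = p + 6*I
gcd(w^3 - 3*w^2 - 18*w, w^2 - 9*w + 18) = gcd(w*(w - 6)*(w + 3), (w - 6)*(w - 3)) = w - 6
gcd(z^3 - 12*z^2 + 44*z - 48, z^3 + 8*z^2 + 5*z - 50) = z - 2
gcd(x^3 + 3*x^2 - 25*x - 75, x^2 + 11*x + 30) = x + 5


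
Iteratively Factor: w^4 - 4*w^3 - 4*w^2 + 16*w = (w + 2)*(w^3 - 6*w^2 + 8*w) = (w - 4)*(w + 2)*(w^2 - 2*w) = (w - 4)*(w - 2)*(w + 2)*(w)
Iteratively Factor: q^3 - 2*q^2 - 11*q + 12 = (q - 1)*(q^2 - q - 12) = (q - 1)*(q + 3)*(q - 4)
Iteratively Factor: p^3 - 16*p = (p - 4)*(p^2 + 4*p) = (p - 4)*(p + 4)*(p)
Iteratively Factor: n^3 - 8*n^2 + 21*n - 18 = (n - 3)*(n^2 - 5*n + 6) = (n - 3)*(n - 2)*(n - 3)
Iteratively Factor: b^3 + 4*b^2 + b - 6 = (b + 3)*(b^2 + b - 2) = (b - 1)*(b + 3)*(b + 2)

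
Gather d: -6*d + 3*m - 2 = -6*d + 3*m - 2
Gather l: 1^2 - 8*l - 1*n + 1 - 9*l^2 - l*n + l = -9*l^2 + l*(-n - 7) - n + 2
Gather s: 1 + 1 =2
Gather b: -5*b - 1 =-5*b - 1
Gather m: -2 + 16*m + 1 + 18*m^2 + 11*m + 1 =18*m^2 + 27*m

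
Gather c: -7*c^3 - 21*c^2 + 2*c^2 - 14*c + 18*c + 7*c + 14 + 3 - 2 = -7*c^3 - 19*c^2 + 11*c + 15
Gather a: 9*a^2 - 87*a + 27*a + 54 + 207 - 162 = 9*a^2 - 60*a + 99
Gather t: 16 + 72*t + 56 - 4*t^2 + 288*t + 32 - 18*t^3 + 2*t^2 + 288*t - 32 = -18*t^3 - 2*t^2 + 648*t + 72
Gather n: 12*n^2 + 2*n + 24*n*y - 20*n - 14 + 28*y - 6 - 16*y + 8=12*n^2 + n*(24*y - 18) + 12*y - 12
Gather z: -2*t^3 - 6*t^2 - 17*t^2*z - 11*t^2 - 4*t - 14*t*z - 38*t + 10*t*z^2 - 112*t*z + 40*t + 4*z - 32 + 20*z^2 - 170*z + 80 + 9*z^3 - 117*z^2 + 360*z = -2*t^3 - 17*t^2 - 2*t + 9*z^3 + z^2*(10*t - 97) + z*(-17*t^2 - 126*t + 194) + 48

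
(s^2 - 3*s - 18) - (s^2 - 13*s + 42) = 10*s - 60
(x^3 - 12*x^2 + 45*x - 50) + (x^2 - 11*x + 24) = x^3 - 11*x^2 + 34*x - 26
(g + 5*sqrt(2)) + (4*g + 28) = 5*g + 5*sqrt(2) + 28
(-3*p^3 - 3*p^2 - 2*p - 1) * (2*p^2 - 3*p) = -6*p^5 + 3*p^4 + 5*p^3 + 4*p^2 + 3*p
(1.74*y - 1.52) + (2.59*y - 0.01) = 4.33*y - 1.53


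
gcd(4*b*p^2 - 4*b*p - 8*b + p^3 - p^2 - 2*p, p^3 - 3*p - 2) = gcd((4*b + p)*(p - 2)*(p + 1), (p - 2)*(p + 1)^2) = p^2 - p - 2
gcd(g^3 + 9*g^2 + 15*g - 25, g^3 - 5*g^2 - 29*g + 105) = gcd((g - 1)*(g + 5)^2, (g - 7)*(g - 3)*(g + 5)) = g + 5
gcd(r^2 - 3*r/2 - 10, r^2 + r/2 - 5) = r + 5/2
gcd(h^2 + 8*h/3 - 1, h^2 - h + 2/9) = h - 1/3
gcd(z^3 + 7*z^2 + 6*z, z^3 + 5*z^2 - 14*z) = z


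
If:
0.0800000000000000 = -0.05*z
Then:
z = -1.60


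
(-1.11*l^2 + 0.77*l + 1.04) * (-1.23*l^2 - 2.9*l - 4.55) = 1.3653*l^4 + 2.2719*l^3 + 1.5383*l^2 - 6.5195*l - 4.732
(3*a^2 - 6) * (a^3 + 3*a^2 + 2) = 3*a^5 + 9*a^4 - 6*a^3 - 12*a^2 - 12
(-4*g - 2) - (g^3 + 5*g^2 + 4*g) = -g^3 - 5*g^2 - 8*g - 2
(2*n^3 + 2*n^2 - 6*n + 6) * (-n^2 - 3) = -2*n^5 - 2*n^4 - 12*n^2 + 18*n - 18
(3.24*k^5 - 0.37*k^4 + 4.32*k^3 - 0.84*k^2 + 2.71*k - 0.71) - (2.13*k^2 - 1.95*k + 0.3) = 3.24*k^5 - 0.37*k^4 + 4.32*k^3 - 2.97*k^2 + 4.66*k - 1.01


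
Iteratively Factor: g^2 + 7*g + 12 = (g + 4)*(g + 3)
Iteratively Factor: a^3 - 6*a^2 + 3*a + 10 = (a - 2)*(a^2 - 4*a - 5) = (a - 5)*(a - 2)*(a + 1)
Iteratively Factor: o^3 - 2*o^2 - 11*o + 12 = (o - 4)*(o^2 + 2*o - 3) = (o - 4)*(o + 3)*(o - 1)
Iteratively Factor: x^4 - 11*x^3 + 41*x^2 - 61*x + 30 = (x - 2)*(x^3 - 9*x^2 + 23*x - 15) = (x - 2)*(x - 1)*(x^2 - 8*x + 15) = (x - 3)*(x - 2)*(x - 1)*(x - 5)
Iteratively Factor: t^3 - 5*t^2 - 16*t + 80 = (t + 4)*(t^2 - 9*t + 20) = (t - 5)*(t + 4)*(t - 4)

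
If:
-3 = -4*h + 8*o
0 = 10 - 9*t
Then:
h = 2*o + 3/4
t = 10/9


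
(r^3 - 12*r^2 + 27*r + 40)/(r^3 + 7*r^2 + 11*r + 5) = (r^2 - 13*r + 40)/(r^2 + 6*r + 5)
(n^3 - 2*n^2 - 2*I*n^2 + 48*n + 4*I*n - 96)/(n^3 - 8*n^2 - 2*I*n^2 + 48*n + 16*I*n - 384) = (n - 2)/(n - 8)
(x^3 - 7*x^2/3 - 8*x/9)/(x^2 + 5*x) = (9*x^2 - 21*x - 8)/(9*(x + 5))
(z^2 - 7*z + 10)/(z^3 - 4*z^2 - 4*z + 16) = (z - 5)/(z^2 - 2*z - 8)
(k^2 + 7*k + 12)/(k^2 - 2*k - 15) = (k + 4)/(k - 5)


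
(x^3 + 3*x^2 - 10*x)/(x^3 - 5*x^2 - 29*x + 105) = x*(x - 2)/(x^2 - 10*x + 21)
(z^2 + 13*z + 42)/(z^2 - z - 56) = (z + 6)/(z - 8)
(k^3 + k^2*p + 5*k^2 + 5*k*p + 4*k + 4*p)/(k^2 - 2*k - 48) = (k^3 + k^2*p + 5*k^2 + 5*k*p + 4*k + 4*p)/(k^2 - 2*k - 48)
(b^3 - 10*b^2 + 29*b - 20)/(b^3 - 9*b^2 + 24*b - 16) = (b - 5)/(b - 4)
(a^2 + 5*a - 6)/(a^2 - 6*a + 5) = (a + 6)/(a - 5)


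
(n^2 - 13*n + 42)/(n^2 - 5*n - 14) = (n - 6)/(n + 2)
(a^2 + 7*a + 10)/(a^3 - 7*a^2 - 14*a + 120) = (a^2 + 7*a + 10)/(a^3 - 7*a^2 - 14*a + 120)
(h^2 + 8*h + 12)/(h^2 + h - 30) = (h + 2)/(h - 5)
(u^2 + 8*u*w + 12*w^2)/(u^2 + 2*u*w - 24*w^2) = (u + 2*w)/(u - 4*w)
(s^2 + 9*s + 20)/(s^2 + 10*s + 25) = (s + 4)/(s + 5)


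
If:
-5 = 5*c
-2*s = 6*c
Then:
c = -1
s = 3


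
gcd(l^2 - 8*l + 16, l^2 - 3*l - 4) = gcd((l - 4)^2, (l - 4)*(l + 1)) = l - 4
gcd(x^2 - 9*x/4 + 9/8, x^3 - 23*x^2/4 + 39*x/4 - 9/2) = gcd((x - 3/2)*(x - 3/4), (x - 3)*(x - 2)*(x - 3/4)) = x - 3/4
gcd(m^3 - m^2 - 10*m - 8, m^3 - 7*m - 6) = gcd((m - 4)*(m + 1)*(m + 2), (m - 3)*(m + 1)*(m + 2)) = m^2 + 3*m + 2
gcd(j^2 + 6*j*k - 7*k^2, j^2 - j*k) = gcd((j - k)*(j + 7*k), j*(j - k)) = j - k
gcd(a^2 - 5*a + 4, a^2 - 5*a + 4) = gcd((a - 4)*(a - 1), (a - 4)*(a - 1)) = a^2 - 5*a + 4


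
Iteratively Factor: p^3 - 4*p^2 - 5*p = (p - 5)*(p^2 + p) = (p - 5)*(p + 1)*(p)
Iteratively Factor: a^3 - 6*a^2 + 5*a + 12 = (a + 1)*(a^2 - 7*a + 12) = (a - 3)*(a + 1)*(a - 4)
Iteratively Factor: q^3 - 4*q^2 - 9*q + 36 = (q + 3)*(q^2 - 7*q + 12) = (q - 3)*(q + 3)*(q - 4)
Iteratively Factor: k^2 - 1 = (k + 1)*(k - 1)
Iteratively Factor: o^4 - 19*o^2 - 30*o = (o + 2)*(o^3 - 2*o^2 - 15*o) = o*(o + 2)*(o^2 - 2*o - 15) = o*(o + 2)*(o + 3)*(o - 5)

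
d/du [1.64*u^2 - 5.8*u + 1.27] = 3.28*u - 5.8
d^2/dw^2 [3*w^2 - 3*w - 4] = 6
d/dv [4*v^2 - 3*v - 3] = 8*v - 3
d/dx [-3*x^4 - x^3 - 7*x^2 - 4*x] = -12*x^3 - 3*x^2 - 14*x - 4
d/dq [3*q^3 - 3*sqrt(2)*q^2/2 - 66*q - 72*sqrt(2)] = 9*q^2 - 3*sqrt(2)*q - 66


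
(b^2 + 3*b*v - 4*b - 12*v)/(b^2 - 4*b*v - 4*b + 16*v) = (-b - 3*v)/(-b + 4*v)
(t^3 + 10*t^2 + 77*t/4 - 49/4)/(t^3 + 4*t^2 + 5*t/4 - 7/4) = (t + 7)/(t + 1)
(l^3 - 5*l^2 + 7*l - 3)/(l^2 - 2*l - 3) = (l^2 - 2*l + 1)/(l + 1)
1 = 1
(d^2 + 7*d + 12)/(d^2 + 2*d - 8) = (d + 3)/(d - 2)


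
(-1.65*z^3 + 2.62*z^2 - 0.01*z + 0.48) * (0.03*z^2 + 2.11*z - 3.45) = -0.0495*z^5 - 3.4029*z^4 + 11.2204*z^3 - 9.0457*z^2 + 1.0473*z - 1.656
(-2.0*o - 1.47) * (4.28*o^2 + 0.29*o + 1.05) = -8.56*o^3 - 6.8716*o^2 - 2.5263*o - 1.5435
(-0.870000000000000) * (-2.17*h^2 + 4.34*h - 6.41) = 1.8879*h^2 - 3.7758*h + 5.5767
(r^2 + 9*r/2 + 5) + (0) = r^2 + 9*r/2 + 5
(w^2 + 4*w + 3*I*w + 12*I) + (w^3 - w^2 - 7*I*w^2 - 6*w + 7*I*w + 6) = w^3 - 7*I*w^2 - 2*w + 10*I*w + 6 + 12*I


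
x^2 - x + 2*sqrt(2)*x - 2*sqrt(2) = (x - 1)*(x + 2*sqrt(2))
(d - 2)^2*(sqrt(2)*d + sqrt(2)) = sqrt(2)*d^3 - 3*sqrt(2)*d^2 + 4*sqrt(2)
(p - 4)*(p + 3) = p^2 - p - 12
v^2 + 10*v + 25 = (v + 5)^2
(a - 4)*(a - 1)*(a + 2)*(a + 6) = a^4 + 3*a^3 - 24*a^2 - 28*a + 48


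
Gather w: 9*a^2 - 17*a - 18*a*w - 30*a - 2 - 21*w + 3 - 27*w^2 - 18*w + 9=9*a^2 - 47*a - 27*w^2 + w*(-18*a - 39) + 10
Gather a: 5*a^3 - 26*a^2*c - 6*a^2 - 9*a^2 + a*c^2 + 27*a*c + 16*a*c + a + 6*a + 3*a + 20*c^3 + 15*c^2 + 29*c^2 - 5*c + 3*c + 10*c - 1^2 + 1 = 5*a^3 + a^2*(-26*c - 15) + a*(c^2 + 43*c + 10) + 20*c^3 + 44*c^2 + 8*c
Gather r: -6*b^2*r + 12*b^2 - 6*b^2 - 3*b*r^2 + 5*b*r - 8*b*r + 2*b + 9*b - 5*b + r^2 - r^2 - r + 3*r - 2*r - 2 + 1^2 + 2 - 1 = 6*b^2 - 3*b*r^2 + 6*b + r*(-6*b^2 - 3*b)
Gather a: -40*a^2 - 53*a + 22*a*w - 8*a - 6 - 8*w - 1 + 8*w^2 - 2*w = -40*a^2 + a*(22*w - 61) + 8*w^2 - 10*w - 7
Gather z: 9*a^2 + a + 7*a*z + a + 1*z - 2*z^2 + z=9*a^2 + 2*a - 2*z^2 + z*(7*a + 2)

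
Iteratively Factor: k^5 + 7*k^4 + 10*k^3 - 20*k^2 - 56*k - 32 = (k + 2)*(k^4 + 5*k^3 - 20*k - 16) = (k + 1)*(k + 2)*(k^3 + 4*k^2 - 4*k - 16) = (k + 1)*(k + 2)^2*(k^2 + 2*k - 8) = (k + 1)*(k + 2)^2*(k + 4)*(k - 2)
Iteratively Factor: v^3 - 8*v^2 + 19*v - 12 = (v - 3)*(v^2 - 5*v + 4) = (v - 4)*(v - 3)*(v - 1)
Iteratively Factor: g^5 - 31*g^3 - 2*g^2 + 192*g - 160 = (g + 4)*(g^4 - 4*g^3 - 15*g^2 + 58*g - 40) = (g + 4)^2*(g^3 - 8*g^2 + 17*g - 10) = (g - 5)*(g + 4)^2*(g^2 - 3*g + 2) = (g - 5)*(g - 2)*(g + 4)^2*(g - 1)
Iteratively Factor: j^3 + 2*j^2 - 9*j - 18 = (j + 3)*(j^2 - j - 6) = (j + 2)*(j + 3)*(j - 3)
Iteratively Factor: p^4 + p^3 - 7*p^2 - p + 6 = (p + 3)*(p^3 - 2*p^2 - p + 2) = (p + 1)*(p + 3)*(p^2 - 3*p + 2) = (p - 1)*(p + 1)*(p + 3)*(p - 2)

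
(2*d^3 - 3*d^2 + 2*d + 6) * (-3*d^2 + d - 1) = -6*d^5 + 11*d^4 - 11*d^3 - 13*d^2 + 4*d - 6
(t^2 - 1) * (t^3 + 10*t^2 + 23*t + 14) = t^5 + 10*t^4 + 22*t^3 + 4*t^2 - 23*t - 14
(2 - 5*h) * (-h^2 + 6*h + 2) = 5*h^3 - 32*h^2 + 2*h + 4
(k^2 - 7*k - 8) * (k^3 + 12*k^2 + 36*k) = k^5 + 5*k^4 - 56*k^3 - 348*k^2 - 288*k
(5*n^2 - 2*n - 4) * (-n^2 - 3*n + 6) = -5*n^4 - 13*n^3 + 40*n^2 - 24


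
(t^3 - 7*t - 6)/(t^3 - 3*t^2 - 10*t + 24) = (t^3 - 7*t - 6)/(t^3 - 3*t^2 - 10*t + 24)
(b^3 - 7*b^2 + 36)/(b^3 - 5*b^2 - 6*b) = (b^2 - b - 6)/(b*(b + 1))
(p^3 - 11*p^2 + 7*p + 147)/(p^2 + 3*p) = p - 14 + 49/p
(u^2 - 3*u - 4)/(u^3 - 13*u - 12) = 1/(u + 3)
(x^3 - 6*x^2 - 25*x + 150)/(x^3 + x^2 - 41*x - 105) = (x^2 - 11*x + 30)/(x^2 - 4*x - 21)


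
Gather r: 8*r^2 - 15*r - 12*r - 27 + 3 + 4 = 8*r^2 - 27*r - 20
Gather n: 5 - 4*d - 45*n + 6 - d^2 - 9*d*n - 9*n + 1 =-d^2 - 4*d + n*(-9*d - 54) + 12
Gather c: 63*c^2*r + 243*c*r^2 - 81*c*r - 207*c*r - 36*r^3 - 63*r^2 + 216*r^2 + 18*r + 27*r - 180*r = 63*c^2*r + c*(243*r^2 - 288*r) - 36*r^3 + 153*r^2 - 135*r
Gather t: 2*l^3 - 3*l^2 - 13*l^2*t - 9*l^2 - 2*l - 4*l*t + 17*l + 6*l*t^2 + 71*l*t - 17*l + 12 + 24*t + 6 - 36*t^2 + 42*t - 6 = 2*l^3 - 12*l^2 - 2*l + t^2*(6*l - 36) + t*(-13*l^2 + 67*l + 66) + 12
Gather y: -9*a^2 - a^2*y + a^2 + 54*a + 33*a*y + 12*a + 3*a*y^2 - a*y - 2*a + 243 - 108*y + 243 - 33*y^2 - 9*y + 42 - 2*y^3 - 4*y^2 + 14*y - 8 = -8*a^2 + 64*a - 2*y^3 + y^2*(3*a - 37) + y*(-a^2 + 32*a - 103) + 520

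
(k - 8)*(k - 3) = k^2 - 11*k + 24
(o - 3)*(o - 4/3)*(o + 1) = o^3 - 10*o^2/3 - o/3 + 4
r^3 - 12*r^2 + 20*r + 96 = (r - 8)*(r - 6)*(r + 2)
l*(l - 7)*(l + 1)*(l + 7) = l^4 + l^3 - 49*l^2 - 49*l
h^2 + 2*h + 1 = (h + 1)^2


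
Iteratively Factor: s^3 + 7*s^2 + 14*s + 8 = (s + 2)*(s^2 + 5*s + 4) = (s + 1)*(s + 2)*(s + 4)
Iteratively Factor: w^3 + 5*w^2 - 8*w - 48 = (w + 4)*(w^2 + w - 12) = (w - 3)*(w + 4)*(w + 4)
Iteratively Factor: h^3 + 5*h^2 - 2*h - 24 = (h - 2)*(h^2 + 7*h + 12) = (h - 2)*(h + 3)*(h + 4)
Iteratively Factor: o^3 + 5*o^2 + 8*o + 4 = (o + 2)*(o^2 + 3*o + 2) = (o + 2)^2*(o + 1)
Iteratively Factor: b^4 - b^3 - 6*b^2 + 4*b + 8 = (b + 2)*(b^3 - 3*b^2 + 4) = (b - 2)*(b + 2)*(b^2 - b - 2) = (b - 2)^2*(b + 2)*(b + 1)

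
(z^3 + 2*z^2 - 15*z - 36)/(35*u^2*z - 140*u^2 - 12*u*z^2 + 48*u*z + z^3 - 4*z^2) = (z^2 + 6*z + 9)/(35*u^2 - 12*u*z + z^2)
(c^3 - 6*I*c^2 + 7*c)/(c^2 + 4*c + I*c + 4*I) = c*(c - 7*I)/(c + 4)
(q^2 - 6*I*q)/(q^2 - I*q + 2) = q*(q - 6*I)/(q^2 - I*q + 2)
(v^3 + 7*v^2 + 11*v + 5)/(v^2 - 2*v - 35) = (v^2 + 2*v + 1)/(v - 7)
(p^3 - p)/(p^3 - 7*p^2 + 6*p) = (p + 1)/(p - 6)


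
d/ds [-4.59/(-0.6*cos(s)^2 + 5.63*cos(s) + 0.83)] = (5.508*cos(s) - 25.8417)*sin(s)/(-0.6*cos(s)^2 + 5.63*cos(s) + 0.83)^2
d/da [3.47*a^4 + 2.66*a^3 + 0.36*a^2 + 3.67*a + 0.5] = 13.88*a^3 + 7.98*a^2 + 0.72*a + 3.67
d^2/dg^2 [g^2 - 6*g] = 2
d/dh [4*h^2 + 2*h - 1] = 8*h + 2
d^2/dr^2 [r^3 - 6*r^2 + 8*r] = 6*r - 12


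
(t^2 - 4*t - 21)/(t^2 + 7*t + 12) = (t - 7)/(t + 4)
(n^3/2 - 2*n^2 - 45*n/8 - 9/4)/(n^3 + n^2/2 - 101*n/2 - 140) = (4*n^3 - 16*n^2 - 45*n - 18)/(4*(2*n^3 + n^2 - 101*n - 280))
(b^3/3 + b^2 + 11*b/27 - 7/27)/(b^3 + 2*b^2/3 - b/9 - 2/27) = (3*b^2 + 10*b + 7)/(9*b^2 + 9*b + 2)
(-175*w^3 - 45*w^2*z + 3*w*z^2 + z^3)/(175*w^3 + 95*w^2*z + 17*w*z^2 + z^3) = (-7*w + z)/(7*w + z)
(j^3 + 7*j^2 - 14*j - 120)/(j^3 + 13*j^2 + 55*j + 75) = (j^2 + 2*j - 24)/(j^2 + 8*j + 15)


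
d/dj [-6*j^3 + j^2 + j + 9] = -18*j^2 + 2*j + 1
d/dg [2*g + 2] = 2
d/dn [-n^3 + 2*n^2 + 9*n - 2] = -3*n^2 + 4*n + 9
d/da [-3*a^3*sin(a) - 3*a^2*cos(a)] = -3*a*(a^2*cos(a) + 2*a*sin(a) + 2*cos(a))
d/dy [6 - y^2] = -2*y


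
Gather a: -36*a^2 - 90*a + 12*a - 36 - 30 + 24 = -36*a^2 - 78*a - 42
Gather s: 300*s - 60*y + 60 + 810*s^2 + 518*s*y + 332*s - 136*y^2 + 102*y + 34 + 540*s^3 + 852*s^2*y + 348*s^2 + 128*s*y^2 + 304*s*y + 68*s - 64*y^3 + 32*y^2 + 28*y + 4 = 540*s^3 + s^2*(852*y + 1158) + s*(128*y^2 + 822*y + 700) - 64*y^3 - 104*y^2 + 70*y + 98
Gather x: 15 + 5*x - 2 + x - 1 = 6*x + 12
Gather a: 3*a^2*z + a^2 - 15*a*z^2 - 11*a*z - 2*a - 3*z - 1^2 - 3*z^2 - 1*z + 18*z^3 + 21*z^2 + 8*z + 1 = a^2*(3*z + 1) + a*(-15*z^2 - 11*z - 2) + 18*z^3 + 18*z^2 + 4*z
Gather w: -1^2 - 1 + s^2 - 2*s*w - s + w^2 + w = s^2 - s + w^2 + w*(1 - 2*s) - 2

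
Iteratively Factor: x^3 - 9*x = (x - 3)*(x^2 + 3*x) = (x - 3)*(x + 3)*(x)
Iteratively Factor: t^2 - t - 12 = (t + 3)*(t - 4)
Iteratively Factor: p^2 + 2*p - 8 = (p - 2)*(p + 4)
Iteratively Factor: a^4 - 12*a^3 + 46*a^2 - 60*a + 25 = (a - 1)*(a^3 - 11*a^2 + 35*a - 25) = (a - 5)*(a - 1)*(a^2 - 6*a + 5) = (a - 5)*(a - 1)^2*(a - 5)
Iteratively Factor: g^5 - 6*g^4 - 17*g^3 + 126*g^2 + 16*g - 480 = (g + 4)*(g^4 - 10*g^3 + 23*g^2 + 34*g - 120) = (g - 5)*(g + 4)*(g^3 - 5*g^2 - 2*g + 24) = (g - 5)*(g - 4)*(g + 4)*(g^2 - g - 6) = (g - 5)*(g - 4)*(g - 3)*(g + 4)*(g + 2)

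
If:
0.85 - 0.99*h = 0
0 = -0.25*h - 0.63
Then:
No Solution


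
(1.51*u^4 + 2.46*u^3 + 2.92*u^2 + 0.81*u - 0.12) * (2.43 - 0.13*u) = -0.1963*u^5 + 3.3495*u^4 + 5.5982*u^3 + 6.9903*u^2 + 1.9839*u - 0.2916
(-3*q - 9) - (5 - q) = -2*q - 14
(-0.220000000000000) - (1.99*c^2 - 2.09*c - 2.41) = -1.99*c^2 + 2.09*c + 2.19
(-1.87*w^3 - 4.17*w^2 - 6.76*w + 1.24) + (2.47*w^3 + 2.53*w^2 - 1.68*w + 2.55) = 0.6*w^3 - 1.64*w^2 - 8.44*w + 3.79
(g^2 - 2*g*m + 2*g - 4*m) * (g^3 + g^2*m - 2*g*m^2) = g^5 - g^4*m + 2*g^4 - 4*g^3*m^2 - 2*g^3*m + 4*g^2*m^3 - 8*g^2*m^2 + 8*g*m^3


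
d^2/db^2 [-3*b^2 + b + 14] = -6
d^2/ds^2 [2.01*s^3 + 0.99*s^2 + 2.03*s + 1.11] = 12.06*s + 1.98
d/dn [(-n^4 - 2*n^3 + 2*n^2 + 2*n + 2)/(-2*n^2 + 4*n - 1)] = 2*(2*n^5 - 4*n^4 - 6*n^3 + 9*n^2 + 2*n - 5)/(4*n^4 - 16*n^3 + 20*n^2 - 8*n + 1)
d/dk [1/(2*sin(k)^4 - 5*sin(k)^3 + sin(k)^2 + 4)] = (-8*sin(k)^2 + 15*sin(k) - 2)*sin(k)*cos(k)/(2*sin(k)^4 - 5*sin(k)^3 + sin(k)^2 + 4)^2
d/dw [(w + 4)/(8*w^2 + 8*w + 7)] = (8*w^2 + 8*w - 8*(w + 4)*(2*w + 1) + 7)/(8*w^2 + 8*w + 7)^2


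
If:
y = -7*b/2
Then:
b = -2*y/7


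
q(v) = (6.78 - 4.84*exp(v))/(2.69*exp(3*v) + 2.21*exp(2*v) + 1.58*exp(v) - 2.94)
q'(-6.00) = 0.00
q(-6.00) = -2.31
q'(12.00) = 0.00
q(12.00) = 0.00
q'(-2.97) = 0.01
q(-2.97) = -2.29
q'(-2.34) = 0.00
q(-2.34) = -2.28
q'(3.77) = 0.00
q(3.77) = -0.00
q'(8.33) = 0.00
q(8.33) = -0.00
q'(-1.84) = -0.05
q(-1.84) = -2.29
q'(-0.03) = -4.27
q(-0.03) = 0.66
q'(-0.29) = -66.38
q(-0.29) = 5.21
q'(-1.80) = -0.06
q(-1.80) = -2.29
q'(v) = (6.78 - 4.84*exp(v))*(-8.07*exp(3*v) - 4.42*exp(2*v) - 1.58*exp(v))/(2.69*exp(3*v) + 2.21*exp(2*v) + 1.58*exp(v) - 2.94)^2 - 4.84*exp(v)/(2.69*exp(3*v) + 2.21*exp(2*v) + 1.58*exp(v) - 2.94)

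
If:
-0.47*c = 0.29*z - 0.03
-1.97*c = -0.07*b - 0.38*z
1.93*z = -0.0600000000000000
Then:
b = 2.50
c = 0.08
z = -0.03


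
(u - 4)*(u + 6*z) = u^2 + 6*u*z - 4*u - 24*z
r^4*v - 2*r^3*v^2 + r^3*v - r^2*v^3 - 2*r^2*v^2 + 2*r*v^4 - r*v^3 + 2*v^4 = (r - 2*v)*(r - v)*(r + v)*(r*v + v)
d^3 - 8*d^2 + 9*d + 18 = (d - 6)*(d - 3)*(d + 1)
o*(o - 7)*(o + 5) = o^3 - 2*o^2 - 35*o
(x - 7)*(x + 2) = x^2 - 5*x - 14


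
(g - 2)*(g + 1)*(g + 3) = g^3 + 2*g^2 - 5*g - 6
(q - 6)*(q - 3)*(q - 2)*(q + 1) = q^4 - 10*q^3 + 25*q^2 - 36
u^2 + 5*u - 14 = (u - 2)*(u + 7)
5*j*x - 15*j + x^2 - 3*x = (5*j + x)*(x - 3)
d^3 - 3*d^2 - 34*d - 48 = (d - 8)*(d + 2)*(d + 3)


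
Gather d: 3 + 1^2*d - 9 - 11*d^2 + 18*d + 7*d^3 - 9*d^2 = 7*d^3 - 20*d^2 + 19*d - 6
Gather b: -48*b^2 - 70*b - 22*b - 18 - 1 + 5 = -48*b^2 - 92*b - 14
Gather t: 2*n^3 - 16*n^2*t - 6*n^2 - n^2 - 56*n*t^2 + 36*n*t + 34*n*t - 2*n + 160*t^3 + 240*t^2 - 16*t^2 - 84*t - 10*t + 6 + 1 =2*n^3 - 7*n^2 - 2*n + 160*t^3 + t^2*(224 - 56*n) + t*(-16*n^2 + 70*n - 94) + 7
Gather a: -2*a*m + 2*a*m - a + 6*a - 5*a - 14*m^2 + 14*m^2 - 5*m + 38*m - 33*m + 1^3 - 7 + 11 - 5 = 0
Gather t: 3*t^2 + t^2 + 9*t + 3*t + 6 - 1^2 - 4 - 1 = 4*t^2 + 12*t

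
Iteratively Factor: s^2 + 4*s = (s)*(s + 4)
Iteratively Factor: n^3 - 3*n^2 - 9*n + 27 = (n - 3)*(n^2 - 9) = (n - 3)^2*(n + 3)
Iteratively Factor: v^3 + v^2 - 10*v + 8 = (v - 2)*(v^2 + 3*v - 4) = (v - 2)*(v - 1)*(v + 4)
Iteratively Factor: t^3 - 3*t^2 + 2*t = (t)*(t^2 - 3*t + 2) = t*(t - 2)*(t - 1)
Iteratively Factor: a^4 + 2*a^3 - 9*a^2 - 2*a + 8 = (a + 4)*(a^3 - 2*a^2 - a + 2) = (a - 2)*(a + 4)*(a^2 - 1) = (a - 2)*(a - 1)*(a + 4)*(a + 1)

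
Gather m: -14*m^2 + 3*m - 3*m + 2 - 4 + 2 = -14*m^2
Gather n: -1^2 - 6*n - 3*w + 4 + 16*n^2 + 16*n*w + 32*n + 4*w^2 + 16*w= 16*n^2 + n*(16*w + 26) + 4*w^2 + 13*w + 3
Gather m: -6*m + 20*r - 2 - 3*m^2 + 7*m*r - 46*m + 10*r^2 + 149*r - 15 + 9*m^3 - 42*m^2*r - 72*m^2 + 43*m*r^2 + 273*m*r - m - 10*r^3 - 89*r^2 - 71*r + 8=9*m^3 + m^2*(-42*r - 75) + m*(43*r^2 + 280*r - 53) - 10*r^3 - 79*r^2 + 98*r - 9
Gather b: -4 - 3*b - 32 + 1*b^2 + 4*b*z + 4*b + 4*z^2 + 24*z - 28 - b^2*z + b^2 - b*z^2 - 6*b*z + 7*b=b^2*(2 - z) + b*(-z^2 - 2*z + 8) + 4*z^2 + 24*z - 64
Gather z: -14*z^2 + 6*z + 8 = -14*z^2 + 6*z + 8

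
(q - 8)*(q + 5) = q^2 - 3*q - 40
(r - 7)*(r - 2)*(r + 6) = r^3 - 3*r^2 - 40*r + 84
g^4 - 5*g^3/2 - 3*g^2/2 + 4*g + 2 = (g - 2)^2*(g + 1/2)*(g + 1)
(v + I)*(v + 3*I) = v^2 + 4*I*v - 3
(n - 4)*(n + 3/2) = n^2 - 5*n/2 - 6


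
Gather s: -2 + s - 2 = s - 4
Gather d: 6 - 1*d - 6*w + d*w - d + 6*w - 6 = d*(w - 2)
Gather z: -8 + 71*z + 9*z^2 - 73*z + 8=9*z^2 - 2*z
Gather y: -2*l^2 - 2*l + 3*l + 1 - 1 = -2*l^2 + l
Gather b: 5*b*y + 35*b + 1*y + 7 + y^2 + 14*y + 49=b*(5*y + 35) + y^2 + 15*y + 56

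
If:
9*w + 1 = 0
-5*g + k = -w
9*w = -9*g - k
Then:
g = 4/63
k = 3/7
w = -1/9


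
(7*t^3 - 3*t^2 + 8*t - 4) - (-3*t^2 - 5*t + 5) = 7*t^3 + 13*t - 9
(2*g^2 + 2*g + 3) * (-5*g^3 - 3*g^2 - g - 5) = -10*g^5 - 16*g^4 - 23*g^3 - 21*g^2 - 13*g - 15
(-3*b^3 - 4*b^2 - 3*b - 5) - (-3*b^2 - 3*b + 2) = -3*b^3 - b^2 - 7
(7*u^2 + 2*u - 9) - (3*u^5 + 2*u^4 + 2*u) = -3*u^5 - 2*u^4 + 7*u^2 - 9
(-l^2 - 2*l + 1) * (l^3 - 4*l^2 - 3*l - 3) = -l^5 + 2*l^4 + 12*l^3 + 5*l^2 + 3*l - 3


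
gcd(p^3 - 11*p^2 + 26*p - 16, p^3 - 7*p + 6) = p^2 - 3*p + 2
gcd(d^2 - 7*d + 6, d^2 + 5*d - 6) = d - 1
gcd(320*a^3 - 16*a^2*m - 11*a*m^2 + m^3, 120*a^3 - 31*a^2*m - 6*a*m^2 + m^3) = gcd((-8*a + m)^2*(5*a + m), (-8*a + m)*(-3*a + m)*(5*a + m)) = 40*a^2 + 3*a*m - m^2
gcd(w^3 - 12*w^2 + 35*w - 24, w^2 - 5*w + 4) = w - 1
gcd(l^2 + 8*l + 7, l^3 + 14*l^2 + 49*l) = l + 7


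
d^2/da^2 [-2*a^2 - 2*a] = -4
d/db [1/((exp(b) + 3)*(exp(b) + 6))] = (-2*exp(b) - 9)*exp(b)/(exp(4*b) + 18*exp(3*b) + 117*exp(2*b) + 324*exp(b) + 324)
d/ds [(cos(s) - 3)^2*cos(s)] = 3*(1 - cos(s))*(cos(s) - 3)*sin(s)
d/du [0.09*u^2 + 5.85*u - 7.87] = 0.18*u + 5.85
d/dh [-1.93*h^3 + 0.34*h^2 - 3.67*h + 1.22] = -5.79*h^2 + 0.68*h - 3.67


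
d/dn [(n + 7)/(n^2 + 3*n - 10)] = (n^2 + 3*n - (n + 7)*(2*n + 3) - 10)/(n^2 + 3*n - 10)^2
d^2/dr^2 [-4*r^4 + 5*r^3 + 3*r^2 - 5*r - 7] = -48*r^2 + 30*r + 6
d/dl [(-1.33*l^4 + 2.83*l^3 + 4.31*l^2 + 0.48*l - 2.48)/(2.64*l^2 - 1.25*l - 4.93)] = (-7.0224*l^5 + 12.4587*l^4 + 19.1526*l^3 - 48.5104*l^2 - 29.4022*l - 5.4664)/(6.9696*l^4 - 6.6*l^3 - 24.4679*l^2 + 12.325*l + 24.3049)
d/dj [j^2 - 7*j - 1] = 2*j - 7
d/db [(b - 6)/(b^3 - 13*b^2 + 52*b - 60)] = (7 - 2*b)/(b^4 - 14*b^3 + 69*b^2 - 140*b + 100)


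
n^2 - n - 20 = (n - 5)*(n + 4)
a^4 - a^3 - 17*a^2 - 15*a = a*(a - 5)*(a + 1)*(a + 3)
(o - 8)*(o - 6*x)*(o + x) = o^3 - 5*o^2*x - 8*o^2 - 6*o*x^2 + 40*o*x + 48*x^2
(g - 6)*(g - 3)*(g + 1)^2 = g^4 - 7*g^3 + g^2 + 27*g + 18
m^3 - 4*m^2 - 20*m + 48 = (m - 6)*(m - 2)*(m + 4)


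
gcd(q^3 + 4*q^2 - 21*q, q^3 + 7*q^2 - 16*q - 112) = q + 7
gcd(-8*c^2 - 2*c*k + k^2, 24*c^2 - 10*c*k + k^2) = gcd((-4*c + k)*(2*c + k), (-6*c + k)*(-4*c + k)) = 4*c - k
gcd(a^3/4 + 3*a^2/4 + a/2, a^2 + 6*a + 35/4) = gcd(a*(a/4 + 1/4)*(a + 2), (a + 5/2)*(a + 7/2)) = 1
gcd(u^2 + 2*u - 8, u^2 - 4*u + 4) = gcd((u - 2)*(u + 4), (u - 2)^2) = u - 2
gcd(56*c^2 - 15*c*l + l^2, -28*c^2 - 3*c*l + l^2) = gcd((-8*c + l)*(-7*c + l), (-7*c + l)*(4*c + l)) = 7*c - l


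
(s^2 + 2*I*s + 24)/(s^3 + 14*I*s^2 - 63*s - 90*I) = (s - 4*I)/(s^2 + 8*I*s - 15)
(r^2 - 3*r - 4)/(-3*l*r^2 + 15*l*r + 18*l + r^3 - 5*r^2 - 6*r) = (r - 4)/(-3*l*r + 18*l + r^2 - 6*r)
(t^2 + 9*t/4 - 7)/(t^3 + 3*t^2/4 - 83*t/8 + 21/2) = 2/(2*t - 3)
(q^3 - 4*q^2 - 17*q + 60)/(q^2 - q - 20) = q - 3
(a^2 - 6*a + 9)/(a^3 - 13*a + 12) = (a - 3)/(a^2 + 3*a - 4)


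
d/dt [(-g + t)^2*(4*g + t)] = (-7*g - 3*t)*(g - t)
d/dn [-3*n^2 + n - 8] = 1 - 6*n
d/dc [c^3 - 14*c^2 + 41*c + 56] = 3*c^2 - 28*c + 41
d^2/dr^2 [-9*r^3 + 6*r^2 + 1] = 12 - 54*r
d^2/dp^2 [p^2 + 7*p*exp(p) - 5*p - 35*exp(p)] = 7*p*exp(p) - 21*exp(p) + 2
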